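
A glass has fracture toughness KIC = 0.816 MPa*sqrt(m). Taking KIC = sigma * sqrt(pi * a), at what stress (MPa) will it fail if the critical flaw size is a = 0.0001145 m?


Rearrange KIC = sigma * sqrt(pi * a):
  sigma = KIC / sqrt(pi * a)
  sqrt(pi * 0.0001145) = 0.018966
  sigma = 0.816 / 0.018966 = 43.02 MPa

43.02 MPa


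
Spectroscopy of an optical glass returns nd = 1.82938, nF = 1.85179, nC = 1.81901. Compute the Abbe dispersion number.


Abbe number formula: Vd = (nd - 1) / (nF - nC)
  nd - 1 = 1.82938 - 1 = 0.82938
  nF - nC = 1.85179 - 1.81901 = 0.03278
  Vd = 0.82938 / 0.03278 = 25.3

25.3


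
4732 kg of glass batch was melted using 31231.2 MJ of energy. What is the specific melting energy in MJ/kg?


Rearrange E = m * s for s:
  s = E / m
  s = 31231.2 / 4732 = 6.6 MJ/kg

6.6 MJ/kg


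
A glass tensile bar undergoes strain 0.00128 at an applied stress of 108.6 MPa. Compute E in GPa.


Young's modulus: E = stress / strain
  E = 108.6 MPa / 0.00128 = 84843.75 MPa
Convert to GPa: 84843.75 / 1000 = 84.84 GPa

84.84 GPa


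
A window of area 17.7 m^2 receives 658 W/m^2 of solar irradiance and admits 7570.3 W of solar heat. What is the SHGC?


Rearrange Q = Area * SHGC * Irradiance:
  SHGC = Q / (Area * Irradiance)
  SHGC = 7570.3 / (17.7 * 658) = 0.65

0.65


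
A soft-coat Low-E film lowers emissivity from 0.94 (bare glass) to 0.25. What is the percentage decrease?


Percentage reduction = (1 - coated/uncoated) * 100
  Ratio = 0.25 / 0.94 = 0.266
  Reduction = (1 - 0.266) * 100 = 73.4%

73.4%


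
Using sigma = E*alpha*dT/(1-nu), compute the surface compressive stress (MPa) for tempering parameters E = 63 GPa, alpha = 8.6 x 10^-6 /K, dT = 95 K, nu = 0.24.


Tempering stress: sigma = E * alpha * dT / (1 - nu)
  E (MPa) = 63 * 1000 = 63000
  Numerator = 63000 * (8.6 x 10^-6) * 95 = 51.471
  Denominator = 1 - 0.24 = 0.76
  sigma = 51.471 / 0.76 = 67.7 MPa

67.7 MPa


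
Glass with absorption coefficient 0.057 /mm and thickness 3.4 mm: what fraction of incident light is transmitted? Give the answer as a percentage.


Beer-Lambert law: T = exp(-alpha * thickness)
  exponent = -0.057 * 3.4 = -0.1938
  T = exp(-0.1938) = 0.8238
  Percentage = 0.8238 * 100 = 82.38%

82.38%


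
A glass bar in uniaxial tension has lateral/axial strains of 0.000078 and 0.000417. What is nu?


Poisson's ratio: nu = lateral strain / axial strain
  nu = 0.000078 / 0.000417 = 0.1871

0.1871


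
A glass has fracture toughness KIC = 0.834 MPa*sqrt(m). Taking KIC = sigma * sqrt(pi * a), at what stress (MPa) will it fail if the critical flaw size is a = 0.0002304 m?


Rearrange KIC = sigma * sqrt(pi * a):
  sigma = KIC / sqrt(pi * a)
  sqrt(pi * 0.0002304) = 0.026904
  sigma = 0.834 / 0.026904 = 31.0 MPa

31.0 MPa


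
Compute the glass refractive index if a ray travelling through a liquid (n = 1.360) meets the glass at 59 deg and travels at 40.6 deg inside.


Apply Snell's law: n1 * sin(theta1) = n2 * sin(theta2)
  n2 = n1 * sin(theta1) / sin(theta2)
  sin(59) = 0.857167
  sin(40.6) = 0.650774
  n2 = 1.360 * 0.857167 / 0.650774 = 1.7913

1.7913


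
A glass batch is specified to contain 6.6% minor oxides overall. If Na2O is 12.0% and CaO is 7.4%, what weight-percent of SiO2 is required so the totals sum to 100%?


Known pieces sum to 100%:
  SiO2 = 100 - (others + Na2O + CaO)
  SiO2 = 100 - (6.6 + 12.0 + 7.4) = 74.0%

74.0%


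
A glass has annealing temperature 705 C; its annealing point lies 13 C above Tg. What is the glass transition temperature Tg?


Rearrange T_anneal = Tg + offset for Tg:
  Tg = T_anneal - offset = 705 - 13 = 692 C

692 C


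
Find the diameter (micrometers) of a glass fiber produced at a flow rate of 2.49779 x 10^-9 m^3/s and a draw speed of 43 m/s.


Cross-sectional area from continuity:
  A = Q / v = 2.49779 x 10^-9 / 43 = 5.808814 x 10^-11 m^2
Diameter from circular cross-section:
  d = sqrt(4A / pi) * 10^6 (m -> um)
  d = sqrt(4 * 5.808814 x 10^-11 / pi) * 10^6 = 8.6 um

8.6 um


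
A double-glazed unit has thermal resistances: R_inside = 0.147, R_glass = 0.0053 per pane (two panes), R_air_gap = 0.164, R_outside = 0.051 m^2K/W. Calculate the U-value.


Total thermal resistance (series):
  R_total = R_in + R_glass + R_air + R_glass + R_out
  R_total = 0.147 + 0.0053 + 0.164 + 0.0053 + 0.051 = 0.3726 m^2K/W
U-value = 1 / R_total = 1 / 0.3726 = 2.684 W/m^2K

2.684 W/m^2K


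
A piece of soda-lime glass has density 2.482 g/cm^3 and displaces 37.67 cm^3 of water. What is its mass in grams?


Rearrange rho = m / V:
  m = rho * V
  m = 2.482 * 37.67 = 93.497 g

93.497 g


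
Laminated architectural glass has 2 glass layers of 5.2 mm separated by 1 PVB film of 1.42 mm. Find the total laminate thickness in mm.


Total thickness = glass contribution + PVB contribution
  Glass: 2 * 5.2 = 10.4 mm
  PVB: 1 * 1.42 = 1.42 mm
  Total = 10.4 + 1.42 = 11.82 mm

11.82 mm


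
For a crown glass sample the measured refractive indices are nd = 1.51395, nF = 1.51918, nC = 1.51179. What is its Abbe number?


Abbe number formula: Vd = (nd - 1) / (nF - nC)
  nd - 1 = 1.51395 - 1 = 0.51395
  nF - nC = 1.51918 - 1.51179 = 0.00739
  Vd = 0.51395 / 0.00739 = 69.55

69.55


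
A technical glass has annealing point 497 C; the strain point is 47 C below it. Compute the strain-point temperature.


Strain point = annealing point - difference:
  T_strain = 497 - 47 = 450 C

450 C


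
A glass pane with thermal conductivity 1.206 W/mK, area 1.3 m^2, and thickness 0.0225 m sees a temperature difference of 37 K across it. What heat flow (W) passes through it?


Fourier's law: Q = k * A * dT / t
  Q = 1.206 * 1.3 * 37 / 0.0225
  Q = 58.0086 / 0.0225 = 2578.2 W

2578.2 W


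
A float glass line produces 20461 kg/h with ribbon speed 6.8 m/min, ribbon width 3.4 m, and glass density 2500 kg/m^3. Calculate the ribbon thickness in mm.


Ribbon cross-section from mass balance:
  Volume rate = throughput / density = 20461 / 2500 = 8.1844 m^3/h
  thickness = volume rate / (speed * 60 * width), i.e.
  thickness = throughput / (60 * speed * width * density) * 1000
  thickness = 20461 / (60 * 6.8 * 3.4 * 2500) * 1000 = 5.9 mm

5.9 mm


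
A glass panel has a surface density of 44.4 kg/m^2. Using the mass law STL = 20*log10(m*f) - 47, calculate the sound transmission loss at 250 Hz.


Mass law: STL = 20 * log10(m * f) - 47
  m * f = 44.4 * 250 = 11100
  log10(11100) = 4.04532
  STL = 20 * 4.04532 - 47 = 80.9064 - 47 = 33.9 dB

33.9 dB


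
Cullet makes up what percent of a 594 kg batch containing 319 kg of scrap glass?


Cullet ratio = (cullet mass / total batch mass) * 100
  Ratio = 319 / 594 * 100 = 53.7%

53.7%


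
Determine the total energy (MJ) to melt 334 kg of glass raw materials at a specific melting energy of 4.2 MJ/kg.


Total energy = mass * specific energy
  E = 334 * 4.2 = 1402.8 MJ

1402.8 MJ


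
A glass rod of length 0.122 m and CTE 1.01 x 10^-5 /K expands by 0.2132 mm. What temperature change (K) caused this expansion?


Rearrange dL = alpha * L0 * dT for dT:
  dT = dL / (alpha * L0)
  dL (m) = 0.2132 / 1000 = 0.0002132
  dT = 0.0002132 / ((1.01 x 10^-5) * 0.122) = 173.0 K

173.0 K


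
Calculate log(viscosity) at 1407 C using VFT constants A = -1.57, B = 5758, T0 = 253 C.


VFT equation: log(eta) = A + B / (T - T0)
  T - T0 = 1407 - 253 = 1154
  B / (T - T0) = 5758 / 1154 = 4.99
  log(eta) = -1.57 + 4.99 = 3.42

3.42


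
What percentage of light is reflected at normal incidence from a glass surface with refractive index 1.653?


Fresnel reflectance at normal incidence:
  R = ((n - 1)/(n + 1))^2
  (n - 1)/(n + 1) = (1.653 - 1)/(1.653 + 1) = 0.246136
  R = 0.246136^2 = 0.0605829
  R(%) = 0.0605829 * 100 = 6.058%

6.058%


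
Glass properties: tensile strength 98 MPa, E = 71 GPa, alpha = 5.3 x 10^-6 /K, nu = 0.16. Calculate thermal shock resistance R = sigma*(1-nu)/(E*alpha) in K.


Thermal shock resistance: R = sigma * (1 - nu) / (E * alpha)
  Numerator = 98 * (1 - 0.16) = 82.32
  Denominator = 71 * 1000 * (5.3 x 10^-6) = 0.3763
  R = 82.32 / 0.3763 = 218.8 K

218.8 K


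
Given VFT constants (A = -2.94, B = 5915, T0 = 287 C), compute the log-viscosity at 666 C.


VFT equation: log(eta) = A + B / (T - T0)
  T - T0 = 666 - 287 = 379
  B / (T - T0) = 5915 / 379 = 15.607
  log(eta) = -2.94 + 15.607 = 12.667

12.667


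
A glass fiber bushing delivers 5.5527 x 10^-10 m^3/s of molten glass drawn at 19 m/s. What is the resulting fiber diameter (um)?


Cross-sectional area from continuity:
  A = Q / v = 5.5527 x 10^-10 / 19 = 2.922474 x 10^-11 m^2
Diameter from circular cross-section:
  d = sqrt(4A / pi) * 10^6 (m -> um)
  d = sqrt(4 * 2.922474 x 10^-11 / pi) * 10^6 = 6.1 um

6.1 um


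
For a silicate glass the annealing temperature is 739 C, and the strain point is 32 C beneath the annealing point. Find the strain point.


Strain point = annealing point - difference:
  T_strain = 739 - 32 = 707 C

707 C


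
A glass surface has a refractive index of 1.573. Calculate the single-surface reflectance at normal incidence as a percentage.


Fresnel reflectance at normal incidence:
  R = ((n - 1)/(n + 1))^2
  (n - 1)/(n + 1) = (1.573 - 1)/(1.573 + 1) = 0.222697
  R = 0.222697^2 = 0.049594
  R(%) = 0.049594 * 100 = 4.959%

4.959%


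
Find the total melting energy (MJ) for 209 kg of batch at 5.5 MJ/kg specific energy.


Total energy = mass * specific energy
  E = 209 * 5.5 = 1149.5 MJ

1149.5 MJ


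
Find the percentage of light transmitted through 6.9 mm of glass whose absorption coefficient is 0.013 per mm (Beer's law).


Beer-Lambert law: T = exp(-alpha * thickness)
  exponent = -0.013 * 6.9 = -0.0897
  T = exp(-0.0897) = 0.9142
  Percentage = 0.9142 * 100 = 91.42%

91.42%


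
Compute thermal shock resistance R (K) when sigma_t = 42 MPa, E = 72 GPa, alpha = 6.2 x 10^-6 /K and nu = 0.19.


Thermal shock resistance: R = sigma * (1 - nu) / (E * alpha)
  Numerator = 42 * (1 - 0.19) = 34.02
  Denominator = 72 * 1000 * (6.2 x 10^-6) = 0.4464
  R = 34.02 / 0.4464 = 76.2 K

76.2 K


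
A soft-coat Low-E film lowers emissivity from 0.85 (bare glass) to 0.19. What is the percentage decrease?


Percentage reduction = (1 - coated/uncoated) * 100
  Ratio = 0.19 / 0.85 = 0.2235
  Reduction = (1 - 0.2235) * 100 = 77.6%

77.6%


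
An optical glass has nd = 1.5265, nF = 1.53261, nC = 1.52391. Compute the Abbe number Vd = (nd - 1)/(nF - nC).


Abbe number formula: Vd = (nd - 1) / (nF - nC)
  nd - 1 = 1.5265 - 1 = 0.5265
  nF - nC = 1.53261 - 1.52391 = 0.0087
  Vd = 0.5265 / 0.0087 = 60.52

60.52


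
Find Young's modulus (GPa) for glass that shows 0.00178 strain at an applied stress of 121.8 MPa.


Young's modulus: E = stress / strain
  E = 121.8 MPa / 0.00178 = 68426.97 MPa
Convert to GPa: 68426.97 / 1000 = 68.43 GPa

68.43 GPa


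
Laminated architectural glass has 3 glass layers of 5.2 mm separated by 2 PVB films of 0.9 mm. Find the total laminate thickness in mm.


Total thickness = glass contribution + PVB contribution
  Glass: 3 * 5.2 = 15.6 mm
  PVB: 2 * 0.9 = 1.8 mm
  Total = 15.6 + 1.8 = 17.4 mm

17.4 mm


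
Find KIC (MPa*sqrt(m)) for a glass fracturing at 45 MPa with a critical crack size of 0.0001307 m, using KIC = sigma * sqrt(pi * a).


Fracture toughness: KIC = sigma * sqrt(pi * a)
  pi * a = pi * 0.0001307 = 0.000410606
  sqrt(pi * a) = 0.020263
  KIC = 45 * 0.020263 = 0.912 MPa*sqrt(m)

0.912 MPa*sqrt(m)


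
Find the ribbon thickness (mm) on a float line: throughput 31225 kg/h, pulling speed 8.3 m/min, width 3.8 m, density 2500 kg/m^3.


Ribbon cross-section from mass balance:
  Volume rate = throughput / density = 31225 / 2500 = 12.49 m^3/h
  thickness = volume rate / (speed * 60 * width), i.e.
  thickness = throughput / (60 * speed * width * density) * 1000
  thickness = 31225 / (60 * 8.3 * 3.8 * 2500) * 1000 = 6.6 mm

6.6 mm


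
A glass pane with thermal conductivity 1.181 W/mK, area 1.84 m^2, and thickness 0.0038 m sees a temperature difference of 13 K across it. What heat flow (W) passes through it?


Fourier's law: Q = k * A * dT / t
  Q = 1.181 * 1.84 * 13 / 0.0038
  Q = 28.24952 / 0.0038 = 7434.1 W

7434.1 W


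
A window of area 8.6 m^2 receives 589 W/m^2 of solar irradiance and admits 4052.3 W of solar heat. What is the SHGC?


Rearrange Q = Area * SHGC * Irradiance:
  SHGC = Q / (Area * Irradiance)
  SHGC = 4052.3 / (8.6 * 589) = 0.8

0.8


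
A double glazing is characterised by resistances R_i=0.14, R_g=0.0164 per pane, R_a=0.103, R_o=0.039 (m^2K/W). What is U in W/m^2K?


Total thermal resistance (series):
  R_total = R_in + R_glass + R_air + R_glass + R_out
  R_total = 0.14 + 0.0164 + 0.103 + 0.0164 + 0.039 = 0.3148 m^2K/W
U-value = 1 / R_total = 1 / 0.3148 = 3.177 W/m^2K

3.177 W/m^2K


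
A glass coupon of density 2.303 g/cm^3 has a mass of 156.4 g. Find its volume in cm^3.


Rearrange rho = m / V:
  V = m / rho
  V = 156.4 / 2.303 = 67.911 cm^3

67.911 cm^3


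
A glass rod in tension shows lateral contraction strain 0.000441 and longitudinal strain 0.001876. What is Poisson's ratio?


Poisson's ratio: nu = lateral strain / axial strain
  nu = 0.000441 / 0.001876 = 0.2351

0.2351


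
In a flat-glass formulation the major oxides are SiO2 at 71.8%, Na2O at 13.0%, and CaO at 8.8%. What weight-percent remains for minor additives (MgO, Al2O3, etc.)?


Sum the three major oxides:
  SiO2 + Na2O + CaO = 71.8 + 13.0 + 8.8 = 93.6%
Subtract from 100%:
  Others = 100 - 93.6 = 6.4%

6.4%


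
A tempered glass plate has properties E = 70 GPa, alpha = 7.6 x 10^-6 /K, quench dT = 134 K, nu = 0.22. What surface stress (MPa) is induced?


Tempering stress: sigma = E * alpha * dT / (1 - nu)
  E (MPa) = 70 * 1000 = 70000
  Numerator = 70000 * (7.6 x 10^-6) * 134 = 71.288
  Denominator = 1 - 0.22 = 0.78
  sigma = 71.288 / 0.78 = 91.4 MPa

91.4 MPa


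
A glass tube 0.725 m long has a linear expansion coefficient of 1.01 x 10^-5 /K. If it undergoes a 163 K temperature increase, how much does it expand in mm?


Thermal expansion formula: dL = alpha * L0 * dT
  dL = (1.01 x 10^-5) * 0.725 * 163 = 0.00119357 m
Convert to mm: 0.00119357 * 1000 = 1.1936 mm

1.1936 mm


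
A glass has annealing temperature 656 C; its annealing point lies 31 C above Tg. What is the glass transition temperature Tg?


Rearrange T_anneal = Tg + offset for Tg:
  Tg = T_anneal - offset = 656 - 31 = 625 C

625 C


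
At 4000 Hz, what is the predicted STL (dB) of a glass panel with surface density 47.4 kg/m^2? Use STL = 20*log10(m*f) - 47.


Mass law: STL = 20 * log10(m * f) - 47
  m * f = 47.4 * 4000 = 189600
  log10(189600) = 5.27784
  STL = 20 * 5.27784 - 47 = 105.5568 - 47 = 58.6 dB

58.6 dB


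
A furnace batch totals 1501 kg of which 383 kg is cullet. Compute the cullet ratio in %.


Cullet ratio = (cullet mass / total batch mass) * 100
  Ratio = 383 / 1501 * 100 = 25.52%

25.52%


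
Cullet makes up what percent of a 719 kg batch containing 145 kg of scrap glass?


Cullet ratio = (cullet mass / total batch mass) * 100
  Ratio = 145 / 719 * 100 = 20.17%

20.17%


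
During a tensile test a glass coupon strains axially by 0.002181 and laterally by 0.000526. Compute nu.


Poisson's ratio: nu = lateral strain / axial strain
  nu = 0.000526 / 0.002181 = 0.2412

0.2412


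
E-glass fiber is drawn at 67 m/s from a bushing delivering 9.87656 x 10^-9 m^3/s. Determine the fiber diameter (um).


Cross-sectional area from continuity:
  A = Q / v = 9.87656 x 10^-9 / 67 = 1.474113 x 10^-10 m^2
Diameter from circular cross-section:
  d = sqrt(4A / pi) * 10^6 (m -> um)
  d = sqrt(4 * 1.474113 x 10^-10 / pi) * 10^6 = 13.7 um

13.7 um


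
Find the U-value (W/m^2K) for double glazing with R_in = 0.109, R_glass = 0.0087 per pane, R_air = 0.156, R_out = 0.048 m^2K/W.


Total thermal resistance (series):
  R_total = R_in + R_glass + R_air + R_glass + R_out
  R_total = 0.109 + 0.0087 + 0.156 + 0.0087 + 0.048 = 0.3304 m^2K/W
U-value = 1 / R_total = 1 / 0.3304 = 3.027 W/m^2K

3.027 W/m^2K


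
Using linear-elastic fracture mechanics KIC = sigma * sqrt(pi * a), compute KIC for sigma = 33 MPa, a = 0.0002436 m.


Fracture toughness: KIC = sigma * sqrt(pi * a)
  pi * a = pi * 0.0002436 = 0.000765292
  sqrt(pi * a) = 0.027664
  KIC = 33 * 0.027664 = 0.913 MPa*sqrt(m)

0.913 MPa*sqrt(m)


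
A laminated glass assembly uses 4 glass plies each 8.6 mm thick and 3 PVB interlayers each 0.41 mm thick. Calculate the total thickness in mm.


Total thickness = glass contribution + PVB contribution
  Glass: 4 * 8.6 = 34.4 mm
  PVB: 3 * 0.41 = 1.23 mm
  Total = 34.4 + 1.23 = 35.63 mm

35.63 mm


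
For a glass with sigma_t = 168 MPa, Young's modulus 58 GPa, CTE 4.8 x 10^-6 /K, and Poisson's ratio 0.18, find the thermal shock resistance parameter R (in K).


Thermal shock resistance: R = sigma * (1 - nu) / (E * alpha)
  Numerator = 168 * (1 - 0.18) = 137.76
  Denominator = 58 * 1000 * (4.8 x 10^-6) = 0.2784
  R = 137.76 / 0.2784 = 494.8 K

494.8 K


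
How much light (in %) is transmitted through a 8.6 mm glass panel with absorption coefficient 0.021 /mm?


Beer-Lambert law: T = exp(-alpha * thickness)
  exponent = -0.021 * 8.6 = -0.1806
  T = exp(-0.1806) = 0.8348
  Percentage = 0.8348 * 100 = 83.48%

83.48%


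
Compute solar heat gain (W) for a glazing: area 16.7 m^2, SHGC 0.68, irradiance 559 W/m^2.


Solar heat gain: Q = Area * SHGC * Irradiance
  Q = 16.7 * 0.68 * 559 = 6348 W

6348 W


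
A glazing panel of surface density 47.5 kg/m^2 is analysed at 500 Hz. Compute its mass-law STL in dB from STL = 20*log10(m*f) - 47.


Mass law: STL = 20 * log10(m * f) - 47
  m * f = 47.5 * 500 = 23750
  log10(23750) = 4.37566
  STL = 20 * 4.37566 - 47 = 87.5132 - 47 = 40.5 dB

40.5 dB


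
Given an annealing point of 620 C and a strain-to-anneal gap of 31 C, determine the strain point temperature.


Strain point = annealing point - difference:
  T_strain = 620 - 31 = 589 C

589 C


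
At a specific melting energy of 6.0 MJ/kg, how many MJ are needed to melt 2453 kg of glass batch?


Total energy = mass * specific energy
  E = 2453 * 6.0 = 14718 MJ

14718 MJ


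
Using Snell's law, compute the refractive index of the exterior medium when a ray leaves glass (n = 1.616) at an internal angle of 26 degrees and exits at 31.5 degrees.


Apply Snell's law: n1 * sin(theta1) = n2 * sin(theta2)
  n2 = n1 * sin(theta1) / sin(theta2)
  sin(26) = 0.438371
  sin(31.5) = 0.522499
  n2 = 1.616 * 0.438371 / 0.522499 = 1.3558

1.3558


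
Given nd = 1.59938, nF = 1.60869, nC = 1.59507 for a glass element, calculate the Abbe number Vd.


Abbe number formula: Vd = (nd - 1) / (nF - nC)
  nd - 1 = 1.59938 - 1 = 0.59938
  nF - nC = 1.60869 - 1.59507 = 0.01362
  Vd = 0.59938 / 0.01362 = 44.01

44.01


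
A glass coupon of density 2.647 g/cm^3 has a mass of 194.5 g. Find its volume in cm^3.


Rearrange rho = m / V:
  V = m / rho
  V = 194.5 / 2.647 = 73.479 cm^3

73.479 cm^3


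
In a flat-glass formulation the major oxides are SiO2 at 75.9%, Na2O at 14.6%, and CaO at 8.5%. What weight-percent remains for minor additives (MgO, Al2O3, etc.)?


Sum the three major oxides:
  SiO2 + Na2O + CaO = 75.9 + 14.6 + 8.5 = 99.0%
Subtract from 100%:
  Others = 100 - 99.0 = 1.0%

1.0%


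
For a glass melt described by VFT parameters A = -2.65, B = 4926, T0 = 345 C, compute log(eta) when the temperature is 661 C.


VFT equation: log(eta) = A + B / (T - T0)
  T - T0 = 661 - 345 = 316
  B / (T - T0) = 4926 / 316 = 15.589
  log(eta) = -2.65 + 15.589 = 12.939

12.939


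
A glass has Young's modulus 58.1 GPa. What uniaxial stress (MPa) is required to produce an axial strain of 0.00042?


Rearrange E = sigma / epsilon:
  sigma = E * epsilon
  E (MPa) = 58.1 * 1000 = 58100
  sigma = 58100 * 0.00042 = 24.4 MPa

24.4 MPa


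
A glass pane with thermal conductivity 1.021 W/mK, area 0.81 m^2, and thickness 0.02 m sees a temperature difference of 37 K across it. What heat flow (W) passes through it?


Fourier's law: Q = k * A * dT / t
  Q = 1.021 * 0.81 * 37 / 0.02
  Q = 30.59937 / 0.02 = 1530 W

1530 W


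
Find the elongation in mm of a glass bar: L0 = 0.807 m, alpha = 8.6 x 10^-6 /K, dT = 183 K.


Thermal expansion formula: dL = alpha * L0 * dT
  dL = (8.6 x 10^-6) * 0.807 * 183 = 0.00127006 m
Convert to mm: 0.00127006 * 1000 = 1.2701 mm

1.2701 mm


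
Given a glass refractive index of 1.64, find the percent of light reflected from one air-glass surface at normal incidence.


Fresnel reflectance at normal incidence:
  R = ((n - 1)/(n + 1))^2
  (n - 1)/(n + 1) = (1.64 - 1)/(1.64 + 1) = 0.242424
  R = 0.242424^2 = 0.0587694
  R(%) = 0.0587694 * 100 = 5.877%

5.877%


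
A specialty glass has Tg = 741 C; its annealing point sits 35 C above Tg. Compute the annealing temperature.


The annealing temperature is Tg plus the offset:
  T_anneal = 741 + 35 = 776 C

776 C


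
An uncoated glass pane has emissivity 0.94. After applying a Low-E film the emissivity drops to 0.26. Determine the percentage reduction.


Percentage reduction = (1 - coated/uncoated) * 100
  Ratio = 0.26 / 0.94 = 0.2766
  Reduction = (1 - 0.2766) * 100 = 72.3%

72.3%


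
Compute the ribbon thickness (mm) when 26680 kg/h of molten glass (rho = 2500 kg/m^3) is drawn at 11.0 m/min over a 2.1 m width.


Ribbon cross-section from mass balance:
  Volume rate = throughput / density = 26680 / 2500 = 10.672 m^3/h
  thickness = volume rate / (speed * 60 * width), i.e.
  thickness = throughput / (60 * speed * width * density) * 1000
  thickness = 26680 / (60 * 11.0 * 2.1 * 2500) * 1000 = 7.7 mm

7.7 mm


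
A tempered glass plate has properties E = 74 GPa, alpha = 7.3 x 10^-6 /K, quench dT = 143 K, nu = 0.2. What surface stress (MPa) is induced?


Tempering stress: sigma = E * alpha * dT / (1 - nu)
  E (MPa) = 74 * 1000 = 74000
  Numerator = 74000 * (7.3 x 10^-6) * 143 = 77.2486
  Denominator = 1 - 0.2 = 0.8
  sigma = 77.2486 / 0.8 = 96.6 MPa

96.6 MPa


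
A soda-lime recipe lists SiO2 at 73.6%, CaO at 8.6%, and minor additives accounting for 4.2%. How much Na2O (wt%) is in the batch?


Pieces sum to 100%:
  Na2O = 100 - (SiO2 + CaO + others)
  Na2O = 100 - (73.6 + 8.6 + 4.2) = 13.6%

13.6%


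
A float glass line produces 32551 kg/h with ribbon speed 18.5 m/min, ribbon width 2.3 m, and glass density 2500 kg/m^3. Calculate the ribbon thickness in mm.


Ribbon cross-section from mass balance:
  Volume rate = throughput / density = 32551 / 2500 = 13.0204 m^3/h
  thickness = volume rate / (speed * 60 * width), i.e.
  thickness = throughput / (60 * speed * width * density) * 1000
  thickness = 32551 / (60 * 18.5 * 2.3 * 2500) * 1000 = 5.1 mm

5.1 mm


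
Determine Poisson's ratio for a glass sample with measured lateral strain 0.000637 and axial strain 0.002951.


Poisson's ratio: nu = lateral strain / axial strain
  nu = 0.000637 / 0.002951 = 0.2159

0.2159


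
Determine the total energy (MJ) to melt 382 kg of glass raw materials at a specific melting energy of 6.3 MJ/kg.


Total energy = mass * specific energy
  E = 382 * 6.3 = 2406.6 MJ

2406.6 MJ


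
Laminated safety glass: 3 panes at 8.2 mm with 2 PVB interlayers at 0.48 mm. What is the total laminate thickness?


Total thickness = glass contribution + PVB contribution
  Glass: 3 * 8.2 = 24.6 mm
  PVB: 2 * 0.48 = 0.96 mm
  Total = 24.6 + 0.96 = 25.56 mm

25.56 mm


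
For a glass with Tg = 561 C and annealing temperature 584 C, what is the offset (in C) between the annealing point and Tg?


Offset = T_anneal - Tg:
  offset = 584 - 561 = 23 C

23 C


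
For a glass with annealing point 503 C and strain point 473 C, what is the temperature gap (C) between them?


Gap = T_anneal - T_strain:
  gap = 503 - 473 = 30 C

30 C


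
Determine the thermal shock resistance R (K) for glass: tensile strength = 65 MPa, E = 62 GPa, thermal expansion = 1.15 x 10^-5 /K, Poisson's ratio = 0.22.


Thermal shock resistance: R = sigma * (1 - nu) / (E * alpha)
  Numerator = 65 * (1 - 0.22) = 50.7
  Denominator = 62 * 1000 * (1.15 x 10^-5) = 0.713
  R = 50.7 / 0.713 = 71.1 K

71.1 K


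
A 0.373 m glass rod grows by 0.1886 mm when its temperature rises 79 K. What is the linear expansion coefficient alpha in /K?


Rearrange dL = alpha * L0 * dT for alpha:
  alpha = dL / (L0 * dT)
  alpha = (0.1886 / 1000) / (0.373 * 79) = 0.0000064 /K = 6.4 x 10^-6 /K

6.4 x 10^-6 /K


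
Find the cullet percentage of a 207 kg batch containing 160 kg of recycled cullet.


Cullet ratio = (cullet mass / total batch mass) * 100
  Ratio = 160 / 207 * 100 = 77.29%

77.29%


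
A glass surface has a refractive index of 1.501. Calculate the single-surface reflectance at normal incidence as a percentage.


Fresnel reflectance at normal incidence:
  R = ((n - 1)/(n + 1))^2
  (n - 1)/(n + 1) = (1.501 - 1)/(1.501 + 1) = 0.20032
  R = 0.20032^2 = 0.0401281
  R(%) = 0.0401281 * 100 = 4.013%

4.013%


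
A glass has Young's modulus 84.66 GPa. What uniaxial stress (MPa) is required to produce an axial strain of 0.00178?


Rearrange E = sigma / epsilon:
  sigma = E * epsilon
  E (MPa) = 84.66 * 1000 = 84660
  sigma = 84660 * 0.00178 = 150.69 MPa

150.69 MPa


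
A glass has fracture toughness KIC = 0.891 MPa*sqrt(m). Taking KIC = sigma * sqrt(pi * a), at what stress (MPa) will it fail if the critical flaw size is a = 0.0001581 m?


Rearrange KIC = sigma * sqrt(pi * a):
  sigma = KIC / sqrt(pi * a)
  sqrt(pi * 0.0001581) = 0.022286
  sigma = 0.891 / 0.022286 = 39.98 MPa

39.98 MPa


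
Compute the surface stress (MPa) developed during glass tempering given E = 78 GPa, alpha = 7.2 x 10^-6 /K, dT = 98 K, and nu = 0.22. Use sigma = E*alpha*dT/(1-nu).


Tempering stress: sigma = E * alpha * dT / (1 - nu)
  E (MPa) = 78 * 1000 = 78000
  Numerator = 78000 * (7.2 x 10^-6) * 98 = 55.0368
  Denominator = 1 - 0.22 = 0.78
  sigma = 55.0368 / 0.78 = 70.6 MPa

70.6 MPa


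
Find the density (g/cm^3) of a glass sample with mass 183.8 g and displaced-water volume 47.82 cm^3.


Use the definition of density:
  rho = mass / volume
  rho = 183.8 / 47.82 = 3.844 g/cm^3

3.844 g/cm^3


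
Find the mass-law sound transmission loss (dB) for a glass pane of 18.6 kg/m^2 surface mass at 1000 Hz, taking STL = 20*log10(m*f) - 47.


Mass law: STL = 20 * log10(m * f) - 47
  m * f = 18.6 * 1000 = 18600
  log10(18600) = 4.26951
  STL = 20 * 4.26951 - 47 = 85.3902 - 47 = 38.4 dB

38.4 dB


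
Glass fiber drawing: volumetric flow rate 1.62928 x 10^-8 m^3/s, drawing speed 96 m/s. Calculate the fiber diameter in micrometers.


Cross-sectional area from continuity:
  A = Q / v = 1.62928 x 10^-8 / 96 = 1.697167 x 10^-10 m^2
Diameter from circular cross-section:
  d = sqrt(4A / pi) * 10^6 (m -> um)
  d = sqrt(4 * 1.697167 x 10^-10 / pi) * 10^6 = 14.7 um

14.7 um


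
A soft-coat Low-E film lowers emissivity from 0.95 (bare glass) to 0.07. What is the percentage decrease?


Percentage reduction = (1 - coated/uncoated) * 100
  Ratio = 0.07 / 0.95 = 0.0737
  Reduction = (1 - 0.0737) * 100 = 92.6%

92.6%


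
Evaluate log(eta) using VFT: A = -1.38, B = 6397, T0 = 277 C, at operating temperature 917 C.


VFT equation: log(eta) = A + B / (T - T0)
  T - T0 = 917 - 277 = 640
  B / (T - T0) = 6397 / 640 = 9.995
  log(eta) = -1.38 + 9.995 = 8.615

8.615


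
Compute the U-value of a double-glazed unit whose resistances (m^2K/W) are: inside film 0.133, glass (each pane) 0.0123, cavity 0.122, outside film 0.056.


Total thermal resistance (series):
  R_total = R_in + R_glass + R_air + R_glass + R_out
  R_total = 0.133 + 0.0123 + 0.122 + 0.0123 + 0.056 = 0.3356 m^2K/W
U-value = 1 / R_total = 1 / 0.3356 = 2.98 W/m^2K

2.98 W/m^2K


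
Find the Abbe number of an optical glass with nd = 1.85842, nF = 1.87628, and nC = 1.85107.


Abbe number formula: Vd = (nd - 1) / (nF - nC)
  nd - 1 = 1.85842 - 1 = 0.85842
  nF - nC = 1.87628 - 1.85107 = 0.02521
  Vd = 0.85842 / 0.02521 = 34.05

34.05


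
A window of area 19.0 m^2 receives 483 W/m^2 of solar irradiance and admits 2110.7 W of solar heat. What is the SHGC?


Rearrange Q = Area * SHGC * Irradiance:
  SHGC = Q / (Area * Irradiance)
  SHGC = 2110.7 / (19.0 * 483) = 0.23

0.23


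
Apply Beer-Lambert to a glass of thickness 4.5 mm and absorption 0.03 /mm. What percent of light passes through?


Beer-Lambert law: T = exp(-alpha * thickness)
  exponent = -0.03 * 4.5 = -0.135
  T = exp(-0.135) = 0.8737
  Percentage = 0.8737 * 100 = 87.37%

87.37%


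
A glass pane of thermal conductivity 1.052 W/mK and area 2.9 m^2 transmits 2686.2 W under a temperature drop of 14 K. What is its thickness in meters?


Fourier's law: t = k * A * dT / Q
  t = 1.052 * 2.9 * 14 / 2686.2
  t = 42.7112 / 2686.2 = 0.0159 m

0.0159 m


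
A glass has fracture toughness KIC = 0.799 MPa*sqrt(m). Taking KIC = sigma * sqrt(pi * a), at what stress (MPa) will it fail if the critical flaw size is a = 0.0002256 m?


Rearrange KIC = sigma * sqrt(pi * a):
  sigma = KIC / sqrt(pi * a)
  sqrt(pi * 0.0002256) = 0.026622
  sigma = 0.799 / 0.026622 = 30.01 MPa

30.01 MPa


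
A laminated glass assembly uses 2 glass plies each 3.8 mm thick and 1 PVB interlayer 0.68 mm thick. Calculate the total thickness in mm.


Total thickness = glass contribution + PVB contribution
  Glass: 2 * 3.8 = 7.6 mm
  PVB: 1 * 0.68 = 0.68 mm
  Total = 7.6 + 0.68 = 8.28 mm

8.28 mm


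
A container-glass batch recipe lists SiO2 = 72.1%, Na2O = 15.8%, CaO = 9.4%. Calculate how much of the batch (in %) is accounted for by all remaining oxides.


Sum the three major oxides:
  SiO2 + Na2O + CaO = 72.1 + 15.8 + 9.4 = 97.3%
Subtract from 100%:
  Others = 100 - 97.3 = 2.7%

2.7%


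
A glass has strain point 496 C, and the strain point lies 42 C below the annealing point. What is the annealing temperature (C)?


T_anneal = T_strain + gap:
  T_anneal = 496 + 42 = 538 C

538 C


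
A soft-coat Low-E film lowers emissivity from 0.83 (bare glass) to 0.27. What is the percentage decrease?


Percentage reduction = (1 - coated/uncoated) * 100
  Ratio = 0.27 / 0.83 = 0.3253
  Reduction = (1 - 0.3253) * 100 = 67.5%

67.5%


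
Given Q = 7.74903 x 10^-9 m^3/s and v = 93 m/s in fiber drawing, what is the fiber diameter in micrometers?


Cross-sectional area from continuity:
  A = Q / v = 7.74903 x 10^-9 / 93 = 8.33229 x 10^-11 m^2
Diameter from circular cross-section:
  d = sqrt(4A / pi) * 10^6 (m -> um)
  d = sqrt(4 * 8.33229 x 10^-11 / pi) * 10^6 = 10.3 um

10.3 um


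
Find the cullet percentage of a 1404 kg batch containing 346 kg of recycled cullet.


Cullet ratio = (cullet mass / total batch mass) * 100
  Ratio = 346 / 1404 * 100 = 24.64%

24.64%


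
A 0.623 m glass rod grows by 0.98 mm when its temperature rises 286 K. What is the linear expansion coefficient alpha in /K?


Rearrange dL = alpha * L0 * dT for alpha:
  alpha = dL / (L0 * dT)
  alpha = (0.98 / 1000) / (0.623 * 286) = 0.0000055 /K = 5.5 x 10^-6 /K

5.5 x 10^-6 /K


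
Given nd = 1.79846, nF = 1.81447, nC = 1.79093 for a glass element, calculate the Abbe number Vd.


Abbe number formula: Vd = (nd - 1) / (nF - nC)
  nd - 1 = 1.79846 - 1 = 0.79846
  nF - nC = 1.81447 - 1.79093 = 0.02354
  Vd = 0.79846 / 0.02354 = 33.92

33.92


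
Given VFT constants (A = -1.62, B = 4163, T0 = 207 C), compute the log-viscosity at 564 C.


VFT equation: log(eta) = A + B / (T - T0)
  T - T0 = 564 - 207 = 357
  B / (T - T0) = 4163 / 357 = 11.661
  log(eta) = -1.62 + 11.661 = 10.041

10.041


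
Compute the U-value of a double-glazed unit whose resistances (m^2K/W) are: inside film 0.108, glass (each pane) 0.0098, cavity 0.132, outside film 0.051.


Total thermal resistance (series):
  R_total = R_in + R_glass + R_air + R_glass + R_out
  R_total = 0.108 + 0.0098 + 0.132 + 0.0098 + 0.051 = 0.3106 m^2K/W
U-value = 1 / R_total = 1 / 0.3106 = 3.22 W/m^2K

3.22 W/m^2K


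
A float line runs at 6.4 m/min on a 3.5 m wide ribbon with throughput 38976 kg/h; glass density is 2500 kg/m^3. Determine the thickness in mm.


Ribbon cross-section from mass balance:
  Volume rate = throughput / density = 38976 / 2500 = 15.5904 m^3/h
  thickness = volume rate / (speed * 60 * width), i.e.
  thickness = throughput / (60 * speed * width * density) * 1000
  thickness = 38976 / (60 * 6.4 * 3.5 * 2500) * 1000 = 11.6 mm

11.6 mm


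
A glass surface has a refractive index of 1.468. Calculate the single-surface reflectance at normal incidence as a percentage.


Fresnel reflectance at normal incidence:
  R = ((n - 1)/(n + 1))^2
  (n - 1)/(n + 1) = (1.468 - 1)/(1.468 + 1) = 0.189627
  R = 0.189627^2 = 0.0359584
  R(%) = 0.0359584 * 100 = 3.596%

3.596%


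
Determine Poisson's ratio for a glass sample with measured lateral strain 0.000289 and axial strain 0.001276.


Poisson's ratio: nu = lateral strain / axial strain
  nu = 0.000289 / 0.001276 = 0.2265

0.2265


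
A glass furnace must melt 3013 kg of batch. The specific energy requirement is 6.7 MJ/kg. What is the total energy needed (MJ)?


Total energy = mass * specific energy
  E = 3013 * 6.7 = 20187.1 MJ

20187.1 MJ


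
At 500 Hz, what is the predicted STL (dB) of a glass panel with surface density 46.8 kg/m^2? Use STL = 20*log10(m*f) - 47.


Mass law: STL = 20 * log10(m * f) - 47
  m * f = 46.8 * 500 = 23400
  log10(23400) = 4.36922
  STL = 20 * 4.36922 - 47 = 87.3844 - 47 = 40.4 dB

40.4 dB


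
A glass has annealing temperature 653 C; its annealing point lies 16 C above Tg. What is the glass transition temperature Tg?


Rearrange T_anneal = Tg + offset for Tg:
  Tg = T_anneal - offset = 653 - 16 = 637 C

637 C


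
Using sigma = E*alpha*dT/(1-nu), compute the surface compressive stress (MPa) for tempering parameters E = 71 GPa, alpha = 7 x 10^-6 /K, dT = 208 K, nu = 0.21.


Tempering stress: sigma = E * alpha * dT / (1 - nu)
  E (MPa) = 71 * 1000 = 71000
  Numerator = 71000 * (7 x 10^-6) * 208 = 103.376
  Denominator = 1 - 0.21 = 0.79
  sigma = 103.376 / 0.79 = 130.9 MPa

130.9 MPa


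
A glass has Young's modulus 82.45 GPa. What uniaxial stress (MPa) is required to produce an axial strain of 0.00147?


Rearrange E = sigma / epsilon:
  sigma = E * epsilon
  E (MPa) = 82.45 * 1000 = 82450
  sigma = 82450 * 0.00147 = 121.2 MPa

121.2 MPa


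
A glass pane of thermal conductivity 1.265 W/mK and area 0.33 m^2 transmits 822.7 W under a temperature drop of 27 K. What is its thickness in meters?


Fourier's law: t = k * A * dT / Q
  t = 1.265 * 0.33 * 27 / 822.7
  t = 11.27115 / 822.7 = 0.0137 m

0.0137 m


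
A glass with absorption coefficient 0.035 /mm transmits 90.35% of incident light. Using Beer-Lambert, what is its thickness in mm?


Rearrange T = exp(-alpha * thickness):
  thickness = -ln(T) / alpha
  T = 90.35/100 = 0.9035
  ln(T) = -0.10148
  -ln(T) = 0.10148
  thickness = 0.10148 / 0.035 = 2.9 mm

2.9 mm


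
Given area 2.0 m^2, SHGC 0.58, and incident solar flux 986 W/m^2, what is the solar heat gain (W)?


Solar heat gain: Q = Area * SHGC * Irradiance
  Q = 2.0 * 0.58 * 986 = 1143.8 W

1143.8 W


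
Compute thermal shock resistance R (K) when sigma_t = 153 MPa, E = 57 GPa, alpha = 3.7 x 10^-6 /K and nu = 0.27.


Thermal shock resistance: R = sigma * (1 - nu) / (E * alpha)
  Numerator = 153 * (1 - 0.27) = 111.69
  Denominator = 57 * 1000 * (3.7 x 10^-6) = 0.2109
  R = 111.69 / 0.2109 = 529.6 K

529.6 K


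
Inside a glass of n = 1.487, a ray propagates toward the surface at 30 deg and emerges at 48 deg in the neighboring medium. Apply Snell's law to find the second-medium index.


Apply Snell's law: n1 * sin(theta1) = n2 * sin(theta2)
  n2 = n1 * sin(theta1) / sin(theta2)
  sin(30) = 0.5
  sin(48) = 0.743145
  n2 = 1.487 * 0.5 / 0.743145 = 1.0005

1.0005


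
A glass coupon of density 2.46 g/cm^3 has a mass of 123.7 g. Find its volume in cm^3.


Rearrange rho = m / V:
  V = m / rho
  V = 123.7 / 2.46 = 50.285 cm^3

50.285 cm^3


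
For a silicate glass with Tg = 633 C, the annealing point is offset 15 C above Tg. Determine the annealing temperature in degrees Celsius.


The annealing temperature is Tg plus the offset:
  T_anneal = 633 + 15 = 648 C

648 C


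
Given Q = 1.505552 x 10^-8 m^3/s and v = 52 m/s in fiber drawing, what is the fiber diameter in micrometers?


Cross-sectional area from continuity:
  A = Q / v = 1.505552 x 10^-8 / 52 = 2.895292 x 10^-10 m^2
Diameter from circular cross-section:
  d = sqrt(4A / pi) * 10^6 (m -> um)
  d = sqrt(4 * 2.895292 x 10^-10 / pi) * 10^6 = 19.2 um

19.2 um


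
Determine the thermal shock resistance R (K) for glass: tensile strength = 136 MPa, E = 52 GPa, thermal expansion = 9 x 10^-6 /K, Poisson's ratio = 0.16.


Thermal shock resistance: R = sigma * (1 - nu) / (E * alpha)
  Numerator = 136 * (1 - 0.16) = 114.24
  Denominator = 52 * 1000 * (9 x 10^-6) = 0.468
  R = 114.24 / 0.468 = 244.1 K

244.1 K


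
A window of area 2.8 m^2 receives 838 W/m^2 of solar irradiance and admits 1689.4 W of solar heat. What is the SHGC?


Rearrange Q = Area * SHGC * Irradiance:
  SHGC = Q / (Area * Irradiance)
  SHGC = 1689.4 / (2.8 * 838) = 0.72

0.72


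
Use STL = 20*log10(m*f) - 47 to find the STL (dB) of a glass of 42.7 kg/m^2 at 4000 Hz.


Mass law: STL = 20 * log10(m * f) - 47
  m * f = 42.7 * 4000 = 170800
  log10(170800) = 5.23249
  STL = 20 * 5.23249 - 47 = 104.6498 - 47 = 57.6 dB

57.6 dB


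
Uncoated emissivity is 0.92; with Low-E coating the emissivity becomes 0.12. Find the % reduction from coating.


Percentage reduction = (1 - coated/uncoated) * 100
  Ratio = 0.12 / 0.92 = 0.1304
  Reduction = (1 - 0.1304) * 100 = 87.0%

87.0%


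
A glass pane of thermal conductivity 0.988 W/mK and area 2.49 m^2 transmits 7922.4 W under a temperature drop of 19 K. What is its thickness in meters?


Fourier's law: t = k * A * dT / Q
  t = 0.988 * 2.49 * 19 / 7922.4
  t = 46.74228 / 7922.4 = 0.0059 m

0.0059 m


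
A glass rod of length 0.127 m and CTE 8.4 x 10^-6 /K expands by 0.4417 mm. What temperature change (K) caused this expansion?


Rearrange dL = alpha * L0 * dT for dT:
  dT = dL / (alpha * L0)
  dL (m) = 0.4417 / 1000 = 0.0004417
  dT = 0.0004417 / ((8.4 x 10^-6) * 0.127) = 414.0 K

414.0 K


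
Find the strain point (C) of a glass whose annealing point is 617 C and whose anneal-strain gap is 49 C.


Strain point = annealing point - difference:
  T_strain = 617 - 49 = 568 C

568 C


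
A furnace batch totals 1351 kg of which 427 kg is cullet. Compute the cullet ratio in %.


Cullet ratio = (cullet mass / total batch mass) * 100
  Ratio = 427 / 1351 * 100 = 31.61%

31.61%


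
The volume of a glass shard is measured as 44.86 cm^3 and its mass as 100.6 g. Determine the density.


Use the definition of density:
  rho = mass / volume
  rho = 100.6 / 44.86 = 2.243 g/cm^3

2.243 g/cm^3


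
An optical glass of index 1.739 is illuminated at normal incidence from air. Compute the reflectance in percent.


Fresnel reflectance at normal incidence:
  R = ((n - 1)/(n + 1))^2
  (n - 1)/(n + 1) = (1.739 - 1)/(1.739 + 1) = 0.269806
  R = 0.269806^2 = 0.0727953
  R(%) = 0.0727953 * 100 = 7.28%

7.28%


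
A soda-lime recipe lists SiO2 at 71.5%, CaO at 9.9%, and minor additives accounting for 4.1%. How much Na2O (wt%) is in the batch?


Pieces sum to 100%:
  Na2O = 100 - (SiO2 + CaO + others)
  Na2O = 100 - (71.5 + 9.9 + 4.1) = 14.5%

14.5%


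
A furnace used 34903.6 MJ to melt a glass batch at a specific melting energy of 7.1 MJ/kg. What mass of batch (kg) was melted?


Rearrange E = m * s for m:
  m = E / s
  m = 34903.6 / 7.1 = 4916.0 kg

4916.0 kg


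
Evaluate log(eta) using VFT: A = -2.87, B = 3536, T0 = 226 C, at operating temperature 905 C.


VFT equation: log(eta) = A + B / (T - T0)
  T - T0 = 905 - 226 = 679
  B / (T - T0) = 3536 / 679 = 5.208
  log(eta) = -2.87 + 5.208 = 2.338

2.338
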